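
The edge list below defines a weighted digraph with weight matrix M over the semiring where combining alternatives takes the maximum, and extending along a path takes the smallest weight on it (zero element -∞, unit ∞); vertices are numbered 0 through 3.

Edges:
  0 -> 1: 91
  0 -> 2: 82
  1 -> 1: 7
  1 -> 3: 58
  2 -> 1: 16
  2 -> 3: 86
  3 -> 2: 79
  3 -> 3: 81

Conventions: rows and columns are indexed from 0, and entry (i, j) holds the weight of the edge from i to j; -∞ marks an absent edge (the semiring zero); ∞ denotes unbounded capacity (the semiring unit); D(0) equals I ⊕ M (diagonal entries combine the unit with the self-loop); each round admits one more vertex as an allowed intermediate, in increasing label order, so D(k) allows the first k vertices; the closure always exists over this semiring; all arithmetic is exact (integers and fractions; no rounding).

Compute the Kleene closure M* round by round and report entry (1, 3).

D(0):
  [∞, 91, 82, -∞]
  [-∞, ∞, -∞, 58]
  [-∞, 16, ∞, 86]
  [-∞, -∞, 79, ∞]
D(1):
  [∞, 91, 82, -∞]
  [-∞, ∞, -∞, 58]
  [-∞, 16, ∞, 86]
  [-∞, -∞, 79, ∞]
D(2):
  [∞, 91, 82, 58]
  [-∞, ∞, -∞, 58]
  [-∞, 16, ∞, 86]
  [-∞, -∞, 79, ∞]
D(3):
  [∞, 91, 82, 82]
  [-∞, ∞, -∞, 58]
  [-∞, 16, ∞, 86]
  [-∞, 16, 79, ∞]
D(4):
  [∞, 91, 82, 82]
  [-∞, ∞, 58, 58]
  [-∞, 16, ∞, 86]
  [-∞, 16, 79, ∞]
Answer: M*[1][3] = 58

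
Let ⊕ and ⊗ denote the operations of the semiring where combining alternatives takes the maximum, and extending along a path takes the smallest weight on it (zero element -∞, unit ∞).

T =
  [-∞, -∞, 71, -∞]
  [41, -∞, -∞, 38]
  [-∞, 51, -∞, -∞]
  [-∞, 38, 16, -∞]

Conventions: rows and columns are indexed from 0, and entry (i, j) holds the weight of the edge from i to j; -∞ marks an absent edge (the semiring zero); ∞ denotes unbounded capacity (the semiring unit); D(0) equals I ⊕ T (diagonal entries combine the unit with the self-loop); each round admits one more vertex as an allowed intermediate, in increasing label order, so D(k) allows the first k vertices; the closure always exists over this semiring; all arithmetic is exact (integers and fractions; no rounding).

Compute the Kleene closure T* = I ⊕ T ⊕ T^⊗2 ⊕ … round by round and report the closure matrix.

D(0):
  [∞, -∞, 71, -∞]
  [41, ∞, -∞, 38]
  [-∞, 51, ∞, -∞]
  [-∞, 38, 16, ∞]
D(1):
  [∞, -∞, 71, -∞]
  [41, ∞, 41, 38]
  [-∞, 51, ∞, -∞]
  [-∞, 38, 16, ∞]
D(2):
  [∞, -∞, 71, -∞]
  [41, ∞, 41, 38]
  [41, 51, ∞, 38]
  [38, 38, 38, ∞]
D(3):
  [∞, 51, 71, 38]
  [41, ∞, 41, 38]
  [41, 51, ∞, 38]
  [38, 38, 38, ∞]
D(4):
  [∞, 51, 71, 38]
  [41, ∞, 41, 38]
  [41, 51, ∞, 38]
  [38, 38, 38, ∞]
Answer: T* = [[∞, 51, 71, 38], [41, ∞, 41, 38], [41, 51, ∞, 38], [38, 38, 38, ∞]]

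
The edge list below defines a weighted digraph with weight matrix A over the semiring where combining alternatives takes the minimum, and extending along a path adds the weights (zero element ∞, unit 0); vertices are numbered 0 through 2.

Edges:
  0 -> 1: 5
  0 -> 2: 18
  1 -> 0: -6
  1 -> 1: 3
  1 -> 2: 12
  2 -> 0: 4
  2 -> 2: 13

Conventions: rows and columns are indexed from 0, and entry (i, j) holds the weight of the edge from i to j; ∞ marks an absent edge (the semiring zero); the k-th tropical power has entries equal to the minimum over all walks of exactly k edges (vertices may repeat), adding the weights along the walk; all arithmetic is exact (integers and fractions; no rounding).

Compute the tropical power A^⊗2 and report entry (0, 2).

A^⊗2:
  [-1, 8, 17]
  [-3, -1, 12]
  [17, 9, 22]
Key observation: the optimum is the walk 0->1->2, with weight 5 + 12 = 17.
Optimal value attained by: walk 0->1->2.
Answer: (A^⊗2)[0][2] = 17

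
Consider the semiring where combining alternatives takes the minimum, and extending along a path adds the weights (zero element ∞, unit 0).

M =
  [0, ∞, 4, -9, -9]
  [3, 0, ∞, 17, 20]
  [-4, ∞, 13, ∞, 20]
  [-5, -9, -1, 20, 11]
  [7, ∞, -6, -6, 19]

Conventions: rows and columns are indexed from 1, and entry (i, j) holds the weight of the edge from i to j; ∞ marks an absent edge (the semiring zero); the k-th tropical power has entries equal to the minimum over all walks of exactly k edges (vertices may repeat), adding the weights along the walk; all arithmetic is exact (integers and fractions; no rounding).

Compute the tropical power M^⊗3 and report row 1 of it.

M^⊗2:
  [-14, -18, -15, -15, -9]
  [3, 0, 7, -6, -6]
  [-4, ∞, 0, -13, -13]
  [-6, -9, -1, -14, -14]
  [-11, -15, -7, -2, -2]
M^⊗3:
  [-20, -24, -16, -23, -23]
  [-11, -15, -12, -12, -6]
  [-18, -22, -19, -19, -13]
  [-19, -23, -20, -20, -15]
  [-12, -15, -8, -20, -20]
Answer: row 1 of M^⊗3 = [-20, -24, -16, -23, -23]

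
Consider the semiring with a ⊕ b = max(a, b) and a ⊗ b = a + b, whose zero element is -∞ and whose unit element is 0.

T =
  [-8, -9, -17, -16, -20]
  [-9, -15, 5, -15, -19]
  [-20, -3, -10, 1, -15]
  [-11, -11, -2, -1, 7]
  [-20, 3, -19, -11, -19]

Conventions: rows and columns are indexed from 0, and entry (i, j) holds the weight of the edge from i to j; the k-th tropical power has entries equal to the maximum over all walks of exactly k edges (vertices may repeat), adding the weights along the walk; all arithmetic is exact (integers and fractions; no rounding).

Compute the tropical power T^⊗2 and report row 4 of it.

T^⊗2:
  [-16, -17, -4, -16, -9]
  [-15, 2, -5, 6, -8]
  [-10, -10, 2, 0, 8]
  [-12, 10, -3, -1, 6]
  [-6, -12, 8, -12, -4]
Answer: row 4 of T^⊗2 = [-6, -12, 8, -12, -4]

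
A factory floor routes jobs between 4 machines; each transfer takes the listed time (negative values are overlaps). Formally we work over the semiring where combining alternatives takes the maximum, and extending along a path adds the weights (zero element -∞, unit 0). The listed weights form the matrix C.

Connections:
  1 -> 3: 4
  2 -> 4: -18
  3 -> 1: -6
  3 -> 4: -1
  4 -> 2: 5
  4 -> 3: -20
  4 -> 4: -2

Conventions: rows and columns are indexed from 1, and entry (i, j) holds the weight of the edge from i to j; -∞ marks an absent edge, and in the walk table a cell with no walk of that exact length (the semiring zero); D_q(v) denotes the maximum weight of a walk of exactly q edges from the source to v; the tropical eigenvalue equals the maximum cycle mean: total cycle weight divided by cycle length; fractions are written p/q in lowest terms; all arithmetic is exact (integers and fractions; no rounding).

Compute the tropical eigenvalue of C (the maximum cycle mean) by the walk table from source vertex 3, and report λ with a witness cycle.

q=0: [-∞, -∞, 0, -∞]
q=1: [-6, -∞, -∞, -1]
q=2: [-∞, 4, -2, -3]
q=3: [-8, 2, -23, -3]
q=4: [-29, 2, -4, -5]
Optimal cycle mean attained by: cycle 1->3->1, total 4 + (-6), length 2.
Answer: λ = -1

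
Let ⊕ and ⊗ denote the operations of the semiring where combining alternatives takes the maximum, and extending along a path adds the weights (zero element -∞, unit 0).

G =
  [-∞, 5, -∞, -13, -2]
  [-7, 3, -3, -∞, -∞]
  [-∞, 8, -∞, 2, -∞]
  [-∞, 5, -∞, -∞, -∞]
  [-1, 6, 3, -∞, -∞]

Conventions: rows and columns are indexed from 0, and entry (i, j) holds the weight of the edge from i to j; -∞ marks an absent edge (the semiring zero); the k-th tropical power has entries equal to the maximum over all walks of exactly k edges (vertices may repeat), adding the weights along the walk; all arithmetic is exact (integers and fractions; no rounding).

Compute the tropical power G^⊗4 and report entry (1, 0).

G^⊗2:
  [-2, 8, 2, -∞, -∞]
  [-4, 6, 0, -1, -9]
  [1, 11, 5, -∞, -∞]
  [-2, 8, 2, -∞, -∞]
  [-1, 11, 3, 5, -3]
G^⊗3:
  [1, 11, 5, 4, -4]
  [-1, 9, 3, 2, -6]
  [4, 14, 8, 7, -1]
  [1, 11, 5, 4, -4]
  [4, 14, 8, 5, -3]
G^⊗4:
  [4, 14, 8, 7, -1]
  [2, 12, 6, 5, -3]
  [7, 17, 11, 10, 2]
  [4, 14, 8, 7, -1]
  [7, 17, 11, 10, 2]
Key observation: the optimum is the walk 1->1->1->1->0, with weight 3 + 3 + 3 + (-7) = 2.
Optimal value attained by: walk 1->1->1->1->0.
Answer: (G^⊗4)[1][0] = 2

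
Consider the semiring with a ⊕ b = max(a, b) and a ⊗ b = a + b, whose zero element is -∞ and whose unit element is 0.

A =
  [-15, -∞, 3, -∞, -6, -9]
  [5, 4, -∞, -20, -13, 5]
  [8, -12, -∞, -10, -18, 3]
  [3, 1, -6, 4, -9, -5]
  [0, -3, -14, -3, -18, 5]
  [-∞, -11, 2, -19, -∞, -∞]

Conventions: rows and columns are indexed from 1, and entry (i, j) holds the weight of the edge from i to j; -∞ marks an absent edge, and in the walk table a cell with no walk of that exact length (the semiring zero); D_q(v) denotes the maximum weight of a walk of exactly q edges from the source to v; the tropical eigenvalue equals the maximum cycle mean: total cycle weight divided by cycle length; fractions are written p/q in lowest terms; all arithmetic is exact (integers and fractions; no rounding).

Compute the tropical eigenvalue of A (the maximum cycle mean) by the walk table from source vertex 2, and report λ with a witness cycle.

q=0: [-∞, 0, -∞, -∞, -∞, -∞]
q=1: [5, 4, -∞, -20, -13, 5]
q=2: [9, 8, 8, -14, -1, 9]
q=3: [16, 12, 12, -2, 3, 13]
q=4: [20, 16, 19, 2, 10, 17]
q=5: [27, 20, 23, 9, 14, 22]
q=6: [31, 24, 30, 13, 21, 26]
Optimal cycle mean attained by: cycle 1->3->1, total 3 + 8, length 2.
Answer: λ = 11/2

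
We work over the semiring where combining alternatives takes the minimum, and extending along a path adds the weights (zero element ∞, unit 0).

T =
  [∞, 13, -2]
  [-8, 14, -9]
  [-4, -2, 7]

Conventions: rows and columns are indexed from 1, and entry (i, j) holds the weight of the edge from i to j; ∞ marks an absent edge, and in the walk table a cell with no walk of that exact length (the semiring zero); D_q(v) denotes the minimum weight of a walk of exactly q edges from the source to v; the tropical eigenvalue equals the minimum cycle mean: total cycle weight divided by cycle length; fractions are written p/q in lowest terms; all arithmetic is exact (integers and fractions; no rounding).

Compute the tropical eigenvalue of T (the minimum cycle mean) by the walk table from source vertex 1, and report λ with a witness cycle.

q=0: [0, ∞, ∞]
q=1: [∞, 13, -2]
q=2: [-6, -4, 4]
q=3: [-12, 2, -13]
Optimal cycle mean attained by: cycle 2->3->2, total (-9) + (-2), length 2.
Answer: λ = -11/2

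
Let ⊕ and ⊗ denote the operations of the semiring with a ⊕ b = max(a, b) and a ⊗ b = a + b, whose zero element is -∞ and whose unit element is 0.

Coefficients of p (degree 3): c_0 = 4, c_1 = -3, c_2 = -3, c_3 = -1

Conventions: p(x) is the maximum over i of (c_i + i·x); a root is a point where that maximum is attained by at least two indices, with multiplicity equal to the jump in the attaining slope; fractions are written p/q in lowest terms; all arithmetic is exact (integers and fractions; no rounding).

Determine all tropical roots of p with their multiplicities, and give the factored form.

hull edge (i=0, c=4) to (i=3, c=-1): slope -5/3, span 3
Factored form: p(x) = -1 ⊗ (x ⊕ 5/3) ⊗ (x ⊕ 5/3) ⊗ (x ⊕ 5/3)
Answer: roots = 5/3 (mult 3)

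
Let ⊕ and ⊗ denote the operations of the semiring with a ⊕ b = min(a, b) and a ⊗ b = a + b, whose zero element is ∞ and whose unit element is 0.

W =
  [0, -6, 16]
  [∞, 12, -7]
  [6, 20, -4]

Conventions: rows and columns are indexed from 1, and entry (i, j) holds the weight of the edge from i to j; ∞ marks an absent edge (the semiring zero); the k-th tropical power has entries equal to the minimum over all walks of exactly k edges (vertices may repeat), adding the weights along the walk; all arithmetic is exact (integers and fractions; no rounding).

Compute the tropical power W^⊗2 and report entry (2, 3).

W^⊗2:
  [0, -6, -13]
  [-1, 13, -11]
  [2, 0, -8]
Key observation: the optimum is the walk 2->3->3, with weight (-7) + (-4) = -11.
Optimal value attained by: walk 2->3->3.
Answer: (W^⊗2)[2][3] = -11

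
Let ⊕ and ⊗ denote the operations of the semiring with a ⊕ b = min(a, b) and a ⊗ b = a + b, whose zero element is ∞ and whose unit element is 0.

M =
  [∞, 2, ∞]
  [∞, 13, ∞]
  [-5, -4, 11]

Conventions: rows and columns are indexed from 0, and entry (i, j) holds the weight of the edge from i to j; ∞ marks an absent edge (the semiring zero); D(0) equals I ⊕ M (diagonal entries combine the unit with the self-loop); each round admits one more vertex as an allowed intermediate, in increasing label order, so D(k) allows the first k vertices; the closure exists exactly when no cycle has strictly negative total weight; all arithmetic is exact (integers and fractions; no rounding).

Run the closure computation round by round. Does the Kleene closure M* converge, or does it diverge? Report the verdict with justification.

D(0):
  [0, 2, ∞]
  [∞, 0, ∞]
  [-5, -4, 0]
D(1):
  [0, 2, ∞]
  [∞, 0, ∞]
  [-5, -4, 0]
D(2):
  [0, 2, ∞]
  [∞, 0, ∞]
  [-5, -4, 0]
D(3):
  [0, 2, ∞]
  [∞, 0, ∞]
  [-5, -4, 0]
Key observation: every diagonal entry stays at the unit through all rounds, so no improving cycle exists.
Answer: CONVERGES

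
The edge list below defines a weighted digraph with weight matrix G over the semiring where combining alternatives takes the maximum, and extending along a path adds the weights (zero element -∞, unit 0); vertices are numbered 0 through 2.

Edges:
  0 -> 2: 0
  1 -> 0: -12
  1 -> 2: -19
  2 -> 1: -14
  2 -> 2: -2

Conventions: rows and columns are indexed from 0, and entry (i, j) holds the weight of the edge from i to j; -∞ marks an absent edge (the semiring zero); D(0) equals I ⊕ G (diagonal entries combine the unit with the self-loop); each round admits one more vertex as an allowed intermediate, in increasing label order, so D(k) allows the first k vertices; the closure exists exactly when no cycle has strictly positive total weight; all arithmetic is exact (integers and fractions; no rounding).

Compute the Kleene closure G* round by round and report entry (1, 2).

D(0):
  [0, -∞, 0]
  [-12, 0, -19]
  [-∞, -14, 0]
D(1):
  [0, -∞, 0]
  [-12, 0, -12]
  [-∞, -14, 0]
D(2):
  [0, -∞, 0]
  [-12, 0, -12]
  [-26, -14, 0]
D(3):
  [0, -14, 0]
  [-12, 0, -12]
  [-26, -14, 0]
Answer: G*[1][2] = -12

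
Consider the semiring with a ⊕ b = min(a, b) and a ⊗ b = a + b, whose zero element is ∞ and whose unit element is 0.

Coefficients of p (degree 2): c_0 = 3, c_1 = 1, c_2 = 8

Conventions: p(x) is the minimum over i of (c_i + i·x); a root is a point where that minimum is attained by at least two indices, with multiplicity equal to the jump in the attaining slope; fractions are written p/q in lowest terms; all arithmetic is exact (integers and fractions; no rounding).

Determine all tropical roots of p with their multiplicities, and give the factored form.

hull edge (i=0, c=3) to (i=1, c=1): slope -2, span 1
hull edge (i=1, c=1) to (i=2, c=8): slope 7, span 1
Factored form: p(x) = 8 ⊗ (x ⊕ (-7)) ⊗ (x ⊕ 2)
Answer: roots = -7 (mult 1), 2 (mult 1)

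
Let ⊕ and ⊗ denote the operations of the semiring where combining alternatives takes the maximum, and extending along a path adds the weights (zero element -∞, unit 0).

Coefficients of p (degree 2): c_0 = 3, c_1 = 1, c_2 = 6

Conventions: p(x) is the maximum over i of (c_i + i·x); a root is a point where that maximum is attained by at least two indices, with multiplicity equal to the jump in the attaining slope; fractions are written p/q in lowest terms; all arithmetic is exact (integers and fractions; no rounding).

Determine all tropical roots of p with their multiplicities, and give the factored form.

hull edge (i=0, c=3) to (i=2, c=6): slope 3/2, span 2
Factored form: p(x) = 6 ⊗ (x ⊕ (-3/2)) ⊗ (x ⊕ (-3/2))
Answer: roots = -3/2 (mult 2)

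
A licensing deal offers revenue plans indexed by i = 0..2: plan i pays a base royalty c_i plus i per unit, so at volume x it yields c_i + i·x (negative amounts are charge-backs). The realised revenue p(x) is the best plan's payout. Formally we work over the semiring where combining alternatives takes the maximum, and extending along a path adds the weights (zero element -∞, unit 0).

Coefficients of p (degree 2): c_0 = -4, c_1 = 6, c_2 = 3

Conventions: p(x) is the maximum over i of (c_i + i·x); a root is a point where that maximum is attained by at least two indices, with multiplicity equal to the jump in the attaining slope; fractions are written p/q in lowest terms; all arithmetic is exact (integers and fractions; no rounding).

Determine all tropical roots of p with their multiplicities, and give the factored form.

hull edge (i=0, c=-4) to (i=1, c=6): slope 10, span 1
hull edge (i=1, c=6) to (i=2, c=3): slope -3, span 1
Factored form: p(x) = 3 ⊗ (x ⊕ (-10)) ⊗ (x ⊕ 3)
Answer: roots = -10 (mult 1), 3 (mult 1)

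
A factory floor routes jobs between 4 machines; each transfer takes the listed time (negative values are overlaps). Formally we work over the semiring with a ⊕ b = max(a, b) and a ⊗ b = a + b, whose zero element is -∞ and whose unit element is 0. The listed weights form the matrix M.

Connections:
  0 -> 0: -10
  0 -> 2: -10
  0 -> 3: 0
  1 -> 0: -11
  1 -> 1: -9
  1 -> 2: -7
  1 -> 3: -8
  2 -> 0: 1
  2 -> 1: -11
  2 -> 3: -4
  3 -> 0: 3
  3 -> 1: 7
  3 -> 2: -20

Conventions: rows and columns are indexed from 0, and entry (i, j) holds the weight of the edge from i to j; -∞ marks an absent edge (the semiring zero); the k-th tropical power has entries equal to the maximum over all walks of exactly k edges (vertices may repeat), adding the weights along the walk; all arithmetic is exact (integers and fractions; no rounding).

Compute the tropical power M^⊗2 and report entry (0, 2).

M^⊗2:
  [3, 7, -20, -10]
  [-5, -1, -16, -11]
  [-1, 3, -9, 1]
  [-4, -2, 0, 3]
Key observation: the optimum is the walk 0->0->2, with weight (-10) + (-10) = -20.
Optimal value attained by: walk 0->0->2.
Answer: (M^⊗2)[0][2] = -20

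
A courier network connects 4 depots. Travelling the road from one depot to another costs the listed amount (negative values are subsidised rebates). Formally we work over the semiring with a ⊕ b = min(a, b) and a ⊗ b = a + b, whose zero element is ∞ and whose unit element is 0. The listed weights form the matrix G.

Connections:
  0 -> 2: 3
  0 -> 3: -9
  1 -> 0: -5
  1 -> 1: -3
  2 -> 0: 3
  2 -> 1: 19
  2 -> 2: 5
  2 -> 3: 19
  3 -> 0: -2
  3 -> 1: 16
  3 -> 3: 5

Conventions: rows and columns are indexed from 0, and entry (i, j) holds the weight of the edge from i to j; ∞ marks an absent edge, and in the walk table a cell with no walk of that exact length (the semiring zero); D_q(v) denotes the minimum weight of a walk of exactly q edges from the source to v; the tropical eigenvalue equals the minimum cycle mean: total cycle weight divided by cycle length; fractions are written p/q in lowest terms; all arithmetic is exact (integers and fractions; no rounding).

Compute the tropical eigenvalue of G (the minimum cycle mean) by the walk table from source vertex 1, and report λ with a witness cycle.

q=0: [∞, 0, ∞, ∞]
q=1: [-5, -3, ∞, ∞]
q=2: [-8, -6, -2, -14]
q=3: [-16, -9, -5, -17]
q=4: [-19, -12, -13, -25]
Optimal cycle mean attained by: cycle 0->3->0, total (-9) + (-2), length 2.
Answer: λ = -11/2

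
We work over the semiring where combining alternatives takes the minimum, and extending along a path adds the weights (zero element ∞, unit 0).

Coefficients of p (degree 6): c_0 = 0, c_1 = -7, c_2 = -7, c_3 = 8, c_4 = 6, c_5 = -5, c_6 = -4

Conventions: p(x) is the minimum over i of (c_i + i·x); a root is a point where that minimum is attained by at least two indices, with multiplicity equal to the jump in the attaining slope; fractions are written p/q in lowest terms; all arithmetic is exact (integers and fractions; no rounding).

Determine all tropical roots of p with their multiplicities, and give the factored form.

hull edge (i=0, c=0) to (i=1, c=-7): slope -7, span 1
hull edge (i=1, c=-7) to (i=2, c=-7): slope 0, span 1
hull edge (i=2, c=-7) to (i=5, c=-5): slope 2/3, span 3
hull edge (i=5, c=-5) to (i=6, c=-4): slope 1, span 1
Factored form: p(x) = -4 ⊗ (x ⊕ (-1)) ⊗ (x ⊕ (-2/3)) ⊗ (x ⊕ (-2/3)) ⊗ (x ⊕ (-2/3)) ⊗ (x ⊕ 0) ⊗ (x ⊕ 7)
Answer: roots = -1 (mult 1), -2/3 (mult 3), 0 (mult 1), 7 (mult 1)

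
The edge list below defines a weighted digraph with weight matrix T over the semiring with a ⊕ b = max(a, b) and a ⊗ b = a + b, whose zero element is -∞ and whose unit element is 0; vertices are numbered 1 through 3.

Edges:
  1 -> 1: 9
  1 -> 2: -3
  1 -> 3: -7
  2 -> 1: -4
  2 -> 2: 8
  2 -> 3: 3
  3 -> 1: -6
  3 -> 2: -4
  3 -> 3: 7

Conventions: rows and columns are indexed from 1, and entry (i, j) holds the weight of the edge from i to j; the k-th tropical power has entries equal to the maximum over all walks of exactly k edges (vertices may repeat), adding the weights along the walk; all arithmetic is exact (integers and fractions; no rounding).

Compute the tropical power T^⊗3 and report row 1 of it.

T^⊗2:
  [18, 6, 2]
  [5, 16, 11]
  [3, 4, 14]
T^⊗3:
  [27, 15, 11]
  [14, 24, 19]
  [12, 12, 21]
Answer: row 1 of T^⊗3 = [27, 15, 11]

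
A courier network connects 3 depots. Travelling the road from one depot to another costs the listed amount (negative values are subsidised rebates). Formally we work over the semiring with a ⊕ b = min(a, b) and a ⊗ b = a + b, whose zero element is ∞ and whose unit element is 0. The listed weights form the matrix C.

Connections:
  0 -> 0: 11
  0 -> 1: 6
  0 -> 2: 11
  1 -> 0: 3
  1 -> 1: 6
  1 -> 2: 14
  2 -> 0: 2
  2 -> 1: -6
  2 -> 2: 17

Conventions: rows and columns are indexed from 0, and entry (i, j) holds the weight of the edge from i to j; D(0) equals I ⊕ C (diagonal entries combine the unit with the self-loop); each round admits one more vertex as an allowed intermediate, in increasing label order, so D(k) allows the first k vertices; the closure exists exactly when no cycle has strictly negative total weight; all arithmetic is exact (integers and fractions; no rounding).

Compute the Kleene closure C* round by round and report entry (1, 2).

D(0):
  [0, 6, 11]
  [3, 0, 14]
  [2, -6, 0]
D(1):
  [0, 6, 11]
  [3, 0, 14]
  [2, -6, 0]
D(2):
  [0, 6, 11]
  [3, 0, 14]
  [-3, -6, 0]
D(3):
  [0, 5, 11]
  [3, 0, 14]
  [-3, -6, 0]
Answer: C*[1][2] = 14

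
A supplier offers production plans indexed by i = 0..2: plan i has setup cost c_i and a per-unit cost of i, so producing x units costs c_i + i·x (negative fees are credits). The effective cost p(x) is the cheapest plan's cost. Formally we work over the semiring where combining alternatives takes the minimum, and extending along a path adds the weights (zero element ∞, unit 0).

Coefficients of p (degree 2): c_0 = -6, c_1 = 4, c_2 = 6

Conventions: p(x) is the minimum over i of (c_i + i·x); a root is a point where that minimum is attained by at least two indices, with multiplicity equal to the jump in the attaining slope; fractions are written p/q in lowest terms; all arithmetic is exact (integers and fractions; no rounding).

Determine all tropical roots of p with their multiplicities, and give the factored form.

hull edge (i=0, c=-6) to (i=2, c=6): slope 6, span 2
Factored form: p(x) = 6 ⊗ (x ⊕ (-6)) ⊗ (x ⊕ (-6))
Answer: roots = -6 (mult 2)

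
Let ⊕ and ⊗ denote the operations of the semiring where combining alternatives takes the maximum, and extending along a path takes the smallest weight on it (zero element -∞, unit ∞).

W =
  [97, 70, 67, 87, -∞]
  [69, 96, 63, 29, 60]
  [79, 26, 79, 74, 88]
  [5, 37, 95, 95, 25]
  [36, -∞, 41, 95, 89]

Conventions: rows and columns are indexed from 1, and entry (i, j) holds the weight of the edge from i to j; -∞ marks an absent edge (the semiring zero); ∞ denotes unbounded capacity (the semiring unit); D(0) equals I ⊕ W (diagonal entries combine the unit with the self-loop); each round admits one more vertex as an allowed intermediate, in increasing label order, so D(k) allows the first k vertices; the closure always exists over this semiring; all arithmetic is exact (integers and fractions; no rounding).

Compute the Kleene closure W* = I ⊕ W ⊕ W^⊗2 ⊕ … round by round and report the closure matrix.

D(0):
  [∞, 70, 67, 87, -∞]
  [69, ∞, 63, 29, 60]
  [79, 26, ∞, 74, 88]
  [5, 37, 95, ∞, 25]
  [36, -∞, 41, 95, ∞]
D(1):
  [∞, 70, 67, 87, -∞]
  [69, ∞, 67, 69, 60]
  [79, 70, ∞, 79, 88]
  [5, 37, 95, ∞, 25]
  [36, 36, 41, 95, ∞]
D(2):
  [∞, 70, 67, 87, 60]
  [69, ∞, 67, 69, 60]
  [79, 70, ∞, 79, 88]
  [37, 37, 95, ∞, 37]
  [36, 36, 41, 95, ∞]
D(3):
  [∞, 70, 67, 87, 67]
  [69, ∞, 67, 69, 67]
  [79, 70, ∞, 79, 88]
  [79, 70, 95, ∞, 88]
  [41, 41, 41, 95, ∞]
D(4):
  [∞, 70, 87, 87, 87]
  [69, ∞, 69, 69, 69]
  [79, 70, ∞, 79, 88]
  [79, 70, 95, ∞, 88]
  [79, 70, 95, 95, ∞]
D(5):
  [∞, 70, 87, 87, 87]
  [69, ∞, 69, 69, 69]
  [79, 70, ∞, 88, 88]
  [79, 70, 95, ∞, 88]
  [79, 70, 95, 95, ∞]
Answer: W* = [[∞, 70, 87, 87, 87], [69, ∞, 69, 69, 69], [79, 70, ∞, 88, 88], [79, 70, 95, ∞, 88], [79, 70, 95, 95, ∞]]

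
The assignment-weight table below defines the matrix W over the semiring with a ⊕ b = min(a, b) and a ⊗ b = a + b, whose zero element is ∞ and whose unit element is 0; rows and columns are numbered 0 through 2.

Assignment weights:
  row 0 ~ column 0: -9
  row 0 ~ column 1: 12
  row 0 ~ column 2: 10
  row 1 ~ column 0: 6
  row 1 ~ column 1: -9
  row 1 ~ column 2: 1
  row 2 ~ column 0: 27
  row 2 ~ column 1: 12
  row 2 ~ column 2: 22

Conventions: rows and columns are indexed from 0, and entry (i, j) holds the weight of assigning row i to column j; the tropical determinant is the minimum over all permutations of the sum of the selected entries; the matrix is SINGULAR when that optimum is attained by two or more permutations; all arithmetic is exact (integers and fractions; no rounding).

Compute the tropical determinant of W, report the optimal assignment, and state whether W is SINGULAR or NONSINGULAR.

σ = (0, 1, 2): (-9) + (-9) + 22 = 4
σ = (0, 2, 1): (-9) + 1 + 12 = 4
σ = (1, 0, 2): 12 + 6 + 22 = 40
σ = (1, 2, 0): 12 + 1 + 27 = 40
σ = (2, 0, 1): 10 + 6 + 12 = 28
σ = (2, 1, 0): 10 + (-9) + 27 = 28
Optimal value attained by: σ = (0, 1, 2).
Answer: det⊕(W) = 4; verdict: SINGULAR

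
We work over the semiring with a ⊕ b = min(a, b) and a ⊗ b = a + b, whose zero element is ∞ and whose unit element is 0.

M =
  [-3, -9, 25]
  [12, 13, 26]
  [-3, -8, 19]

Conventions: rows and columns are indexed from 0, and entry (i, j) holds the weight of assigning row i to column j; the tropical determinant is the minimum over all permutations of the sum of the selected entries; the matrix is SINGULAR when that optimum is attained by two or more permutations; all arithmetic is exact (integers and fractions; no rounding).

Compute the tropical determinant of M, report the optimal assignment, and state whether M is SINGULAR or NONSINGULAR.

σ = (0, 1, 2): (-3) + 13 + 19 = 29
σ = (0, 2, 1): (-3) + 26 + (-8) = 15
σ = (1, 0, 2): (-9) + 12 + 19 = 22
σ = (1, 2, 0): (-9) + 26 + (-3) = 14
σ = (2, 0, 1): 25 + 12 + (-8) = 29
σ = (2, 1, 0): 25 + 13 + (-3) = 35
Optimal value attained by: σ = (1, 2, 0).
Answer: det⊕(M) = 14; verdict: NONSINGULAR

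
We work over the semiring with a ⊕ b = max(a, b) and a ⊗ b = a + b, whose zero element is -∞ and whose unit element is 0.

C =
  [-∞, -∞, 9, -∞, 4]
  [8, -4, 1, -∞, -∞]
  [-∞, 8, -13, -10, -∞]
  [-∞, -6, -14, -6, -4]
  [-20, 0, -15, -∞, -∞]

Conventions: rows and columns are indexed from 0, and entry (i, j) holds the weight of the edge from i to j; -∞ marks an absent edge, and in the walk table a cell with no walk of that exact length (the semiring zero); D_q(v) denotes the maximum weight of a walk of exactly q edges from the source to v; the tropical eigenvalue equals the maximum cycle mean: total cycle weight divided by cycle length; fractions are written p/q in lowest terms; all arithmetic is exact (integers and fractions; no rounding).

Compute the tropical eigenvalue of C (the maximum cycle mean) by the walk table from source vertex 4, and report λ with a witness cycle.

q=0: [-∞, -∞, -∞, -∞, 0]
q=1: [-20, 0, -15, -∞, -∞]
q=2: [8, -4, 1, -25, -16]
q=3: [4, 9, 17, -9, 12]
q=4: [17, 25, 13, 7, 8]
q=5: [33, 21, 26, 3, 21]
Optimal cycle mean attained by: cycle 0->2->1->0, total 9 + 8 + 8, length 3.
Answer: λ = 25/3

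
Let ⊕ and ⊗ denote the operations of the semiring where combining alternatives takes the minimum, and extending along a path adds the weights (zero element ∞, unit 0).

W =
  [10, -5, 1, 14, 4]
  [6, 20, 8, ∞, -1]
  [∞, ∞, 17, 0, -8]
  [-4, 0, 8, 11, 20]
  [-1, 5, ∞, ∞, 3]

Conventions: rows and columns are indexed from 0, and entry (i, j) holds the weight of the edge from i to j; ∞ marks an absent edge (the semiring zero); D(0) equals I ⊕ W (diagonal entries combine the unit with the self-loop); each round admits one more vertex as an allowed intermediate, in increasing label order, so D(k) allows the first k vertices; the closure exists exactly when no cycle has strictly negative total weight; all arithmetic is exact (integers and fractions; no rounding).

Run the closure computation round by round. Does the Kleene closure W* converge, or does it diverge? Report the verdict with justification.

D(0):
  [0, -5, 1, 14, 4]
  [6, 0, 8, ∞, -1]
  [∞, ∞, 0, 0, -8]
  [-4, 0, 8, 0, 20]
  [-1, 5, ∞, ∞, 0]
D(1):
  [0, -5, 1, 14, 4]
  [6, 0, 7, 20, -1]
  [∞, ∞, 0, 0, -8]
  [-4, -9, -3, 0, 0]
  [-1, -6, 0, 13, 0]
Detection: at round 2, diagonal entry (4, 4) turns strictly negative.
Key observation: the cycle 4->0->1->4 has total weight (-1) + (-5) + (-1), which is strictly negative.
Answer: DIVERGES — negative cycle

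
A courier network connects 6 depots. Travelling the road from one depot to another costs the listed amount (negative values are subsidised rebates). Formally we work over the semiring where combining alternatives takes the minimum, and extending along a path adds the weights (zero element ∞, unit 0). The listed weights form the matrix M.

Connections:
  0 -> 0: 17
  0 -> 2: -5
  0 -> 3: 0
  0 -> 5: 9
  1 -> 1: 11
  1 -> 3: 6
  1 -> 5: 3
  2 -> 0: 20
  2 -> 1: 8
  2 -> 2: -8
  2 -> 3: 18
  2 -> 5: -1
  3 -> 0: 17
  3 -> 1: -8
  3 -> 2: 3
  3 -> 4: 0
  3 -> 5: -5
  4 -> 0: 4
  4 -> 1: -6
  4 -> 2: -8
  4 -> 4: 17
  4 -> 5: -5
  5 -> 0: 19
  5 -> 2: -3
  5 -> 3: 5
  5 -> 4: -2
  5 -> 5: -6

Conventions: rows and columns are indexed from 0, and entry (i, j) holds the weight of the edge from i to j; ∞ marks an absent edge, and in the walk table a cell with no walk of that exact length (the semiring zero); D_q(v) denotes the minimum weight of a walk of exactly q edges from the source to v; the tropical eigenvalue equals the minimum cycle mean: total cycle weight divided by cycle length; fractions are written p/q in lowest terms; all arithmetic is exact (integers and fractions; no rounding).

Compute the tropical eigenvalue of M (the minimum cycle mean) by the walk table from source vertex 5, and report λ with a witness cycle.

q=0: [∞, ∞, ∞, ∞, ∞, 0]
q=1: [19, ∞, -3, 5, -2, -6]
q=2: [2, -8, -11, -1, -8, -12]
q=3: [-4, -14, -19, -7, -14, -18]
q=4: [-10, -20, -27, -13, -20, -24]
q=5: [-16, -26, -35, -19, -26, -30]
q=6: [-22, -32, -43, -25, -32, -36]
Optimal cycle mean attained by: cycle 2->2, total (-8), length 1.
Answer: λ = -8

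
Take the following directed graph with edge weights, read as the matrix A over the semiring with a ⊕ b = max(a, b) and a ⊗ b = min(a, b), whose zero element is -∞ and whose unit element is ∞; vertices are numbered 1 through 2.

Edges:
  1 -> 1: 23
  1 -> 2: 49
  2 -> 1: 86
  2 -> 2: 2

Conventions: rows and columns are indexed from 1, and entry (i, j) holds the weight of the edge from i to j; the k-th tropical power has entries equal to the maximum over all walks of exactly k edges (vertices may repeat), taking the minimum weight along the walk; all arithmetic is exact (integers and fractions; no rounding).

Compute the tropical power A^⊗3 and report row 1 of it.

A^⊗2:
  [49, 23]
  [23, 49]
A^⊗3:
  [23, 49]
  [49, 23]
Answer: row 1 of A^⊗3 = [23, 49]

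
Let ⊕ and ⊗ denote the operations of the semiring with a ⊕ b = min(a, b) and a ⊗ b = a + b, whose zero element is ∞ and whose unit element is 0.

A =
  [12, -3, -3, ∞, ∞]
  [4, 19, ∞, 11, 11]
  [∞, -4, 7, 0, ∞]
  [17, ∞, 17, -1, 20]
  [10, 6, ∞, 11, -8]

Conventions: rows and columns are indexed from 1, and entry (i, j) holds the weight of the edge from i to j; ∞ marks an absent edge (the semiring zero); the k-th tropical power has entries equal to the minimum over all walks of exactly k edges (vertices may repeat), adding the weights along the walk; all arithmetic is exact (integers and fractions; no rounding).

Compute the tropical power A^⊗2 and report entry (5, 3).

A^⊗2:
  [1, -7, 4, -3, 8]
  [16, 1, 1, 10, 3]
  [0, 3, 14, -1, 7]
  [16, 13, 14, -2, 12]
  [2, -2, 7, 3, -16]
Key observation: the optimum is the walk 5->1->3, with weight 10 + (-3) = 7.
Optimal value attained by: walk 5->1->3.
Answer: (A^⊗2)[5][3] = 7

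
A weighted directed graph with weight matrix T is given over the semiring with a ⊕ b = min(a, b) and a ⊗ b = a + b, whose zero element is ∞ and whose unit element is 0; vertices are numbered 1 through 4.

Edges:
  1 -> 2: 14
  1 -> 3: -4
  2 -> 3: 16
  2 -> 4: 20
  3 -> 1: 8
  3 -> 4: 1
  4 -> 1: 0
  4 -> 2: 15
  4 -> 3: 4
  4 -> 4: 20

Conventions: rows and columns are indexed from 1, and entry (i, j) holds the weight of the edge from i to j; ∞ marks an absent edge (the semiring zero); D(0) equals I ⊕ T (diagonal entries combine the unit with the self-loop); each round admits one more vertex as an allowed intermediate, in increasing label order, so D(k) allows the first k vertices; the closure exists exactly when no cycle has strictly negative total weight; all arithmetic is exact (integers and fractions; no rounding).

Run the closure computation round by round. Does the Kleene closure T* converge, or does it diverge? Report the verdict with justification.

D(0):
  [0, 14, -4, ∞]
  [∞, 0, 16, 20]
  [8, ∞, 0, 1]
  [0, 15, 4, 0]
D(1):
  [0, 14, -4, ∞]
  [∞, 0, 16, 20]
  [8, 22, 0, 1]
  [0, 14, -4, 0]
D(2):
  [0, 14, -4, 34]
  [∞, 0, 16, 20]
  [8, 22, 0, 1]
  [0, 14, -4, 0]
Detection: at round 3, diagonal entry (4, 4) turns strictly negative.
Key observation: the cycle 4->1->3->4 has total weight 0 + (-4) + 1, which is strictly negative.
Answer: DIVERGES — negative cycle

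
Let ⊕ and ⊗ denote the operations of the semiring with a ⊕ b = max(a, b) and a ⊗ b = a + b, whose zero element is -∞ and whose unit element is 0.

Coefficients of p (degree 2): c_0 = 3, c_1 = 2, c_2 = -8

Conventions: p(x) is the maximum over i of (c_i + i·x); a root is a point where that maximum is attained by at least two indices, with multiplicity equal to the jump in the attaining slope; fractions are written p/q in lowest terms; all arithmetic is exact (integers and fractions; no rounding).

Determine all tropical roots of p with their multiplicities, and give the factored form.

hull edge (i=0, c=3) to (i=1, c=2): slope -1, span 1
hull edge (i=1, c=2) to (i=2, c=-8): slope -10, span 1
Factored form: p(x) = -8 ⊗ (x ⊕ 1) ⊗ (x ⊕ 10)
Answer: roots = 1 (mult 1), 10 (mult 1)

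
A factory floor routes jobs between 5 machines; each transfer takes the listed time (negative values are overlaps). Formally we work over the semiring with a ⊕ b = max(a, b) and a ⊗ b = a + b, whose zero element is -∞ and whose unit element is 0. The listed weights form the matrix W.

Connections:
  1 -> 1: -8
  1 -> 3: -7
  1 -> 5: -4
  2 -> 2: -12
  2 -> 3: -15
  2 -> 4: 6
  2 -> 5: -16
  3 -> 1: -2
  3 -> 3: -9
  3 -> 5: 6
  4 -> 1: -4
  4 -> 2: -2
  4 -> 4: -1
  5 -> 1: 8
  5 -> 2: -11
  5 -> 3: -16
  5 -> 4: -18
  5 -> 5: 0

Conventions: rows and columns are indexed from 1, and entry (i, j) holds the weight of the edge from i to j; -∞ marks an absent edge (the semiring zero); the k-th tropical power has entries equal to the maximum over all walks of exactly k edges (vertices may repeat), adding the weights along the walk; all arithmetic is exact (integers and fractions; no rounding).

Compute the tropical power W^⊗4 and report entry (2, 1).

W^⊗2:
  [4, -15, -15, -22, -1]
  [2, 4, -24, 5, -9]
  [14, -5, -9, -12, 6]
  [-5, -3, -11, 4, -8]
  [8, -11, 1, -5, 4]
W^⊗3:
  [7, -12, -3, -9, 0]
  [1, 3, -5, 10, -2]
  [14, -5, 7, 1, 10]
  [0, 2, -12, 3, -5]
  [12, -7, 1, -5, 7]
W^⊗4:
  [8, -11, 0, -6, 3]
  [6, 8, -6, 9, 1]
  [18, -1, 7, 1, 13]
  [3, 1, -7, 8, -4]
  [15, -4, 5, -1, 8]
Key observation: the optimum is the walk 2->4->1->5->1, with weight 6 + (-4) + (-4) + 8 = 6.
Optimal value attained by: walk 2->4->1->5->1.
Answer: (W^⊗4)[2][1] = 6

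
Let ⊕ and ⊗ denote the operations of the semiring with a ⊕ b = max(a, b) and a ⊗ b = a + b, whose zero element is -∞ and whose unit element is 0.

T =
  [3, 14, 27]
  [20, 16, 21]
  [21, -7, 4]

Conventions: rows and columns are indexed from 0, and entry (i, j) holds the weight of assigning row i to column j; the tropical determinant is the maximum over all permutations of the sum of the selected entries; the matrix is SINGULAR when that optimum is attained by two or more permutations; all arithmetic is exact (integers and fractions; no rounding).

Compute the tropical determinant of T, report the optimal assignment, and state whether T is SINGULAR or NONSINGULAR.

σ = (0, 1, 2): 3 + 16 + 4 = 23
σ = (0, 2, 1): 3 + 21 + (-7) = 17
σ = (1, 0, 2): 14 + 20 + 4 = 38
σ = (1, 2, 0): 14 + 21 + 21 = 56
σ = (2, 0, 1): 27 + 20 + (-7) = 40
σ = (2, 1, 0): 27 + 16 + 21 = 64
Optimal value attained by: σ = (2, 1, 0).
Answer: det⊕(T) = 64; verdict: NONSINGULAR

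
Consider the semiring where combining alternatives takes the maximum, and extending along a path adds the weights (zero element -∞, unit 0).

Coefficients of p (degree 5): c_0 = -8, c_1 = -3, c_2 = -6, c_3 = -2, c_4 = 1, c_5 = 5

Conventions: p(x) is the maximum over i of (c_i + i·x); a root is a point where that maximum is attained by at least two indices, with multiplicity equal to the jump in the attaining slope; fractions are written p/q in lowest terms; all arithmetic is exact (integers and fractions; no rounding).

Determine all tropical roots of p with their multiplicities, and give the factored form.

hull edge (i=0, c=-8) to (i=1, c=-3): slope 5, span 1
hull edge (i=1, c=-3) to (i=5, c=5): slope 2, span 4
Factored form: p(x) = 5 ⊗ (x ⊕ (-5)) ⊗ (x ⊕ (-2)) ⊗ (x ⊕ (-2)) ⊗ (x ⊕ (-2)) ⊗ (x ⊕ (-2))
Answer: roots = -5 (mult 1), -2 (mult 4)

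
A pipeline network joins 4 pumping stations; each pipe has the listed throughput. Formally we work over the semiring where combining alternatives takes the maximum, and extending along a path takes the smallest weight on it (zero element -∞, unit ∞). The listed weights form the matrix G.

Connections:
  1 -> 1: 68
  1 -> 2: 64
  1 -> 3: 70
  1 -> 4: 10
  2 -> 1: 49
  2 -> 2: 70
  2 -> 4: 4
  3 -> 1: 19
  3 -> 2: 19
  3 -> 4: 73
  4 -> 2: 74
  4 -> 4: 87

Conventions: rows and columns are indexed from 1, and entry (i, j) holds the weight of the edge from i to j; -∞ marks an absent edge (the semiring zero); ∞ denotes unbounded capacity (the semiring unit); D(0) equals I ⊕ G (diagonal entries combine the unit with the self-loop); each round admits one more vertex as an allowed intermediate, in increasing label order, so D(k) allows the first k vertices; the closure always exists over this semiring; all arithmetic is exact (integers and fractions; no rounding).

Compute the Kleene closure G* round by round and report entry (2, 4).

D(0):
  [∞, 64, 70, 10]
  [49, ∞, -∞, 4]
  [19, 19, ∞, 73]
  [-∞, 74, -∞, ∞]
D(1):
  [∞, 64, 70, 10]
  [49, ∞, 49, 10]
  [19, 19, ∞, 73]
  [-∞, 74, -∞, ∞]
D(2):
  [∞, 64, 70, 10]
  [49, ∞, 49, 10]
  [19, 19, ∞, 73]
  [49, 74, 49, ∞]
D(3):
  [∞, 64, 70, 70]
  [49, ∞, 49, 49]
  [19, 19, ∞, 73]
  [49, 74, 49, ∞]
D(4):
  [∞, 70, 70, 70]
  [49, ∞, 49, 49]
  [49, 73, ∞, 73]
  [49, 74, 49, ∞]
Answer: G*[2][4] = 49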